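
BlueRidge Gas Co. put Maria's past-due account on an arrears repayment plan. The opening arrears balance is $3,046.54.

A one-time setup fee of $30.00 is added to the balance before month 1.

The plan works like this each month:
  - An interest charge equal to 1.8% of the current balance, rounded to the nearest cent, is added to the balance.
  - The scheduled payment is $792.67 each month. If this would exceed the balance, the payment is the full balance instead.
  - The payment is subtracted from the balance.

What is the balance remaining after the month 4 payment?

Month 1: $3,076.54 +$55.38 interest = $3,131.92; pay $792.67 → $2,339.25
Month 2: $2,339.25 +$42.11 interest = $2,381.36; pay $792.67 → $1,588.69
Month 3: $1,588.69 +$28.60 interest = $1,617.29; pay $792.67 → $824.62
Month 4: $824.62 +$14.84 interest = $839.46; pay $792.67 → $46.79

$46.79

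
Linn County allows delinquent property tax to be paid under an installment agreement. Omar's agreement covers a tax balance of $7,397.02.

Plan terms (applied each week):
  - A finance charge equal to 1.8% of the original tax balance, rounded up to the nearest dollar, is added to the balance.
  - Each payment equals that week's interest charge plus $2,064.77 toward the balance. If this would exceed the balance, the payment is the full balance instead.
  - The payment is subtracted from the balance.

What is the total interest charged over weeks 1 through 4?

$536.00

Week 1: opening $7,397.02; interest $134.00 → $7,531.02; payment $2,198.77; balance $5,332.25
Week 2: opening $5,332.25; interest $134.00 → $5,466.25; payment $2,198.77; balance $3,267.48
Week 3: opening $3,267.48; interest $134.00 → $3,401.48; payment $2,198.77; balance $1,202.71
Week 4: opening $1,202.71; interest $134.00 → $1,336.71; payment $1,336.71; balance $0.00
Total interest: $134.00 + $134.00 + $134.00 + $134.00 = $536.00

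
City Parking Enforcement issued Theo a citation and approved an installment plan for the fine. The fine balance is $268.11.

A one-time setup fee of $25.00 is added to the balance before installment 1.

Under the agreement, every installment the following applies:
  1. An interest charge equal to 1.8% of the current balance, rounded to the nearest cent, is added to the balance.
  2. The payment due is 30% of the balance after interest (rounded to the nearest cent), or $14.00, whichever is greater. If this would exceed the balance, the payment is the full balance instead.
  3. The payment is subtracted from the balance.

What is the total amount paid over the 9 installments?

$310.42

Installment 1: opening $293.11; interest $5.28 → $298.39; payment $89.52; balance $208.87
Installment 2: opening $208.87; interest $3.76 → $212.63; payment $63.79; balance $148.84
Installment 3: opening $148.84; interest $2.68 → $151.52; payment $45.46; balance $106.06
Installment 4: opening $106.06; interest $1.91 → $107.97; payment $32.39; balance $75.58
Installment 5: opening $75.58; interest $1.36 → $76.94; payment $23.08; balance $53.86
Installment 6: opening $53.86; interest $0.97 → $54.83; payment $16.45; balance $38.38
Installment 7: opening $38.38; interest $0.69 → $39.07; payment $14.00; balance $25.07
Installment 8: opening $25.07; interest $0.45 → $25.52; payment $14.00; balance $11.52
Installment 9: opening $11.52; interest $0.21 → $11.73; payment $11.73; balance $0.00
Total paid: $310.42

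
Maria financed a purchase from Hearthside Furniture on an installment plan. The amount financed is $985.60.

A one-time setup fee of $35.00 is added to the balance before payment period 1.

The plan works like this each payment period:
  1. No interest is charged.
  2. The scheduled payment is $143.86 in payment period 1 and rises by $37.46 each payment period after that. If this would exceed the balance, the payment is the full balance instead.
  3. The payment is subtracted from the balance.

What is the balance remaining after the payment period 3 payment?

Payment period 1: $1,020.60 − $143.86 → $876.74
Payment period 2: $876.74 − $181.32 → $695.42
Payment period 3: $695.42 − $218.78 → $476.64

$476.64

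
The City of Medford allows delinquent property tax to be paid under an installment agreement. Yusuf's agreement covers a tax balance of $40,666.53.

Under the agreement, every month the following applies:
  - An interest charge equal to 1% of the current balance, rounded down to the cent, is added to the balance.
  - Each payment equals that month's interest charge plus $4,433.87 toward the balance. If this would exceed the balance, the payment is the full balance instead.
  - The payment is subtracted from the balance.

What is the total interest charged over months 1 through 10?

Month 1: $40,666.53 +$406.66 interest = $41,073.19; pay $4,840.53 → $36,232.66
Month 2: $36,232.66 +$362.32 interest = $36,594.98; pay $4,796.19 → $31,798.79
Month 3: $31,798.79 +$317.98 interest = $32,116.77; pay $4,751.85 → $27,364.92
Month 4: $27,364.92 +$273.64 interest = $27,638.56; pay $4,707.51 → $22,931.05
Month 5: $22,931.05 +$229.31 interest = $23,160.36; pay $4,663.18 → $18,497.18
Month 6: $18,497.18 +$184.97 interest = $18,682.15; pay $4,618.84 → $14,063.31
Month 7: $14,063.31 +$140.63 interest = $14,203.94; pay $4,574.50 → $9,629.44
Month 8: $9,629.44 +$96.29 interest = $9,725.73; pay $4,530.16 → $5,195.57
Month 9: $5,195.57 +$51.95 interest = $5,247.52; pay $4,485.82 → $761.70
Month 10: $761.70 +$7.61 interest = $769.31; pay $769.31 → $0.00
Total interest: $406.66 + $362.32 + $317.98 + $273.64 + $229.31 + $184.97 + $140.63 + $96.29 + $51.95 + $7.61 = $2,071.36

$2,071.36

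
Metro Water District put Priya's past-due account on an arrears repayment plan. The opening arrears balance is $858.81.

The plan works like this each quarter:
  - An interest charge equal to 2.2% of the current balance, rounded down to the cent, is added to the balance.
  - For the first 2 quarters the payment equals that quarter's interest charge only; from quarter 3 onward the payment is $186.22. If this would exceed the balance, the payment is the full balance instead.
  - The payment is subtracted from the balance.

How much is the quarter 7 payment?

$170.75

Quarter 1: opening $858.81; interest $18.89 → $877.70; payment $18.89; balance $858.81
Quarter 2: opening $858.81; interest $18.89 → $877.70; payment $18.89; balance $858.81
Quarter 3: opening $858.81; interest $18.89 → $877.70; payment $186.22; balance $691.48
Quarter 4: opening $691.48; interest $15.21 → $706.69; payment $186.22; balance $520.47
Quarter 5: opening $520.47; interest $11.45 → $531.92; payment $186.22; balance $345.70
Quarter 6: opening $345.70; interest $7.60 → $353.30; payment $186.22; balance $167.08
Quarter 7: opening $167.08; interest $3.67 → $170.75; payment $170.75; balance $0.00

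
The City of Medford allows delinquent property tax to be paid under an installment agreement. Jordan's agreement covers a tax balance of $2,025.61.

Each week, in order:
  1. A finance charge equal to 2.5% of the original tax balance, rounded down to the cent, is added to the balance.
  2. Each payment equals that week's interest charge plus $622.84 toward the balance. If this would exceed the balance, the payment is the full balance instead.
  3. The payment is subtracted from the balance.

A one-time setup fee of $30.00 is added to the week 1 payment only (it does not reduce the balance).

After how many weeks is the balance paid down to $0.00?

4

Week 1: $2,025.61 +$50.64 interest = $2,076.25; pay $673.48 (+ $30.00 fee) → $1,402.77
Week 2: $1,402.77 +$50.64 interest = $1,453.41; pay $673.48 → $779.93
Week 3: $779.93 +$50.64 interest = $830.57; pay $673.48 → $157.09
Week 4: $157.09 +$50.64 interest = $207.73; pay $207.73 → $0.00
Balance reaches $0.00 in week 4.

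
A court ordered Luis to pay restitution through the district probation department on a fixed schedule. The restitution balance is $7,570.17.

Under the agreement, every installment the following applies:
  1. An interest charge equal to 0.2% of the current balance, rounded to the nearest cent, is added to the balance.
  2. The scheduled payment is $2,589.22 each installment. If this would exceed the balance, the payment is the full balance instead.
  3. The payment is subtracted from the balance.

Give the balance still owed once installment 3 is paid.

Installment 1: opening $7,570.17; interest $15.14 → $7,585.31; payment $2,589.22; balance $4,996.09
Installment 2: opening $4,996.09; interest $9.99 → $5,006.08; payment $2,589.22; balance $2,416.86
Installment 3: opening $2,416.86; interest $4.83 → $2,421.69; payment $2,421.69; balance $0.00

$0.00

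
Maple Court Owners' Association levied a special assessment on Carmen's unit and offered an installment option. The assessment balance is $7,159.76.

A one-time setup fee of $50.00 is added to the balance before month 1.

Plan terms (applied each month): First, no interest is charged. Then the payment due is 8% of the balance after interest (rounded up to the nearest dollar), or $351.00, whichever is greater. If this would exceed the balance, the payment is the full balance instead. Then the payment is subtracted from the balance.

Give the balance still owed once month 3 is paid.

Month 1: $7,209.76 − $577.00 → $6,632.76
Month 2: $6,632.76 − $531.00 → $6,101.76
Month 3: $6,101.76 − $489.00 → $5,612.76

$5,612.76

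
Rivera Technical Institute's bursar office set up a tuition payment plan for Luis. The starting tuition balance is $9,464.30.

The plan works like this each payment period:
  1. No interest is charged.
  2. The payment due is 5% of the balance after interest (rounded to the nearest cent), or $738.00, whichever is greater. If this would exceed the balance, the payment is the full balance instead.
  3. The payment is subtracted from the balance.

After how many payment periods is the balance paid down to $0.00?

Payment period 1: opening $9,464.30; payment $738.00; balance $8,726.30
Payment period 2: opening $8,726.30; payment $738.00; balance $7,988.30
Payment period 3: opening $7,988.30; payment $738.00; balance $7,250.30
Payment period 4: opening $7,250.30; payment $738.00; balance $6,512.30
Payment period 5: opening $6,512.30; payment $738.00; balance $5,774.30
Payment period 6: opening $5,774.30; payment $738.00; balance $5,036.30
Payment period 7: opening $5,036.30; payment $738.00; balance $4,298.30
Payment period 8: opening $4,298.30; payment $738.00; balance $3,560.30
Payment period 9: opening $3,560.30; payment $738.00; balance $2,822.30
Payment period 10: opening $2,822.30; payment $738.00; balance $2,084.30
Payment period 11: opening $2,084.30; payment $738.00; balance $1,346.30
Payment period 12: opening $1,346.30; payment $738.00; balance $608.30
Payment period 13: opening $608.30; payment $608.30; balance $0.00
Balance reaches $0.00 in payment period 13.

13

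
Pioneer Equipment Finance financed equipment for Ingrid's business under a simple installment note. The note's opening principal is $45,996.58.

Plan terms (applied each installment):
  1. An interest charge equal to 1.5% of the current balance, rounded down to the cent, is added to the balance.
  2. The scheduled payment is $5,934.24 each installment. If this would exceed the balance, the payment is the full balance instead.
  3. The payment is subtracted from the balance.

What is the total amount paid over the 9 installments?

Installment 1: $45,996.58 +$689.94 interest = $46,686.52; pay $5,934.24 → $40,752.28
Installment 2: $40,752.28 +$611.28 interest = $41,363.56; pay $5,934.24 → $35,429.32
Installment 3: $35,429.32 +$531.43 interest = $35,960.75; pay $5,934.24 → $30,026.51
Installment 4: $30,026.51 +$450.39 interest = $30,476.90; pay $5,934.24 → $24,542.66
Installment 5: $24,542.66 +$368.13 interest = $24,910.79; pay $5,934.24 → $18,976.55
Installment 6: $18,976.55 +$284.64 interest = $19,261.19; pay $5,934.24 → $13,326.95
Installment 7: $13,326.95 +$199.90 interest = $13,526.85; pay $5,934.24 → $7,592.61
Installment 8: $7,592.61 +$113.88 interest = $7,706.49; pay $5,934.24 → $1,772.25
Installment 9: $1,772.25 +$26.58 interest = $1,798.83; pay $1,798.83 → $0.00
Total paid: $49,272.75

$49,272.75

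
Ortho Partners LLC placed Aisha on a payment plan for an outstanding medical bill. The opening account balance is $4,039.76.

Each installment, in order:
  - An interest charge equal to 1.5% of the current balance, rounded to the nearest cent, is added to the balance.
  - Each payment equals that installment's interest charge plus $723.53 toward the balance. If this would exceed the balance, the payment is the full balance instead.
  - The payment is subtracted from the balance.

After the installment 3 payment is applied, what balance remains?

$1,869.17

Installment 1: opening $4,039.76; interest $60.60 → $4,100.36; payment $784.13; balance $3,316.23
Installment 2: opening $3,316.23; interest $49.74 → $3,365.97; payment $773.27; balance $2,592.70
Installment 3: opening $2,592.70; interest $38.89 → $2,631.59; payment $762.42; balance $1,869.17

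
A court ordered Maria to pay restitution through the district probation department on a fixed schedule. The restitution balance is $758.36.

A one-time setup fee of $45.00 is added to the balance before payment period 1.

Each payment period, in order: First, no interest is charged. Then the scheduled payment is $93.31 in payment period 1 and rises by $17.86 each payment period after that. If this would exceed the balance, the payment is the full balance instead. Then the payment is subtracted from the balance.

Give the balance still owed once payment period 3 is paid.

# | Opening | Payment | End bal
1 | $803.36 | $93.31 | $710.05
2 | $710.05 | $111.17 | $598.88
3 | $598.88 | $129.03 | $469.85

$469.85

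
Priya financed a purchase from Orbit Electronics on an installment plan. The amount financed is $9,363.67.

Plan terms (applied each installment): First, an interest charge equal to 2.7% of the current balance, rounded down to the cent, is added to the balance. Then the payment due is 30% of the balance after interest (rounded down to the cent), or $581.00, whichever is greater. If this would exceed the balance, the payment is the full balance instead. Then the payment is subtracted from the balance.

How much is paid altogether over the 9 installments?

Installment 1: opening $9,363.67; interest $252.81 → $9,616.48; payment $2,884.94; balance $6,731.54
Installment 2: opening $6,731.54; interest $181.75 → $6,913.29; payment $2,073.98; balance $4,839.31
Installment 3: opening $4,839.31; interest $130.66 → $4,969.97; payment $1,490.99; balance $3,478.98
Installment 4: opening $3,478.98; interest $93.93 → $3,572.91; payment $1,071.87; balance $2,501.04
Installment 5: opening $2,501.04; interest $67.52 → $2,568.56; payment $770.56; balance $1,798.00
Installment 6: opening $1,798.00; interest $48.54 → $1,846.54; payment $581.00; balance $1,265.54
Installment 7: opening $1,265.54; interest $34.16 → $1,299.70; payment $581.00; balance $718.70
Installment 8: opening $718.70; interest $19.40 → $738.10; payment $581.00; balance $157.10
Installment 9: opening $157.10; interest $4.24 → $161.34; payment $161.34; balance $0.00
Total paid: $10,196.68

$10,196.68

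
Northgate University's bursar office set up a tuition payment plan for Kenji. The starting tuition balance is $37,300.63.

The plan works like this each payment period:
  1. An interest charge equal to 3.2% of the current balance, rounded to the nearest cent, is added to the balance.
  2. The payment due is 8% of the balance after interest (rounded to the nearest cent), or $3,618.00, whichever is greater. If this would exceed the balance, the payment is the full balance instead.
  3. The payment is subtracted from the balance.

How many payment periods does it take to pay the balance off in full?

Payment period 1: $37,300.63 +$1,193.62 interest = $38,494.25; pay $3,618.00 → $34,876.25
Payment period 2: $34,876.25 +$1,116.04 interest = $35,992.29; pay $3,618.00 → $32,374.29
Payment period 3: $32,374.29 +$1,035.98 interest = $33,410.27; pay $3,618.00 → $29,792.27
Payment period 4: $29,792.27 +$953.35 interest = $30,745.62; pay $3,618.00 → $27,127.62
Payment period 5: $27,127.62 +$868.08 interest = $27,995.70; pay $3,618.00 → $24,377.70
Payment period 6: $24,377.70 +$780.09 interest = $25,157.79; pay $3,618.00 → $21,539.79
Payment period 7: $21,539.79 +$689.27 interest = $22,229.06; pay $3,618.00 → $18,611.06
Payment period 8: $18,611.06 +$595.55 interest = $19,206.61; pay $3,618.00 → $15,588.61
Payment period 9: $15,588.61 +$498.84 interest = $16,087.45; pay $3,618.00 → $12,469.45
Payment period 10: $12,469.45 +$399.02 interest = $12,868.47; pay $3,618.00 → $9,250.47
Payment period 11: $9,250.47 +$296.02 interest = $9,546.49; pay $3,618.00 → $5,928.49
Payment period 12: $5,928.49 +$189.71 interest = $6,118.20; pay $3,618.00 → $2,500.20
Payment period 13: $2,500.20 +$80.01 interest = $2,580.21; pay $2,580.21 → $0.00
Balance reaches $0.00 in payment period 13.

13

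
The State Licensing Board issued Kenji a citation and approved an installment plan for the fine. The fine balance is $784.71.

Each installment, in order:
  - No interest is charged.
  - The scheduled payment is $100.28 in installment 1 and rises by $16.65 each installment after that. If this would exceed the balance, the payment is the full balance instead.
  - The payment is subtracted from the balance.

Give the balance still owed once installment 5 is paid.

Installment 1: $784.71 − $100.28 → $684.43
Installment 2: $684.43 − $116.93 → $567.50
Installment 3: $567.50 − $133.58 → $433.92
Installment 4: $433.92 − $150.23 → $283.69
Installment 5: $283.69 − $166.88 → $116.81

$116.81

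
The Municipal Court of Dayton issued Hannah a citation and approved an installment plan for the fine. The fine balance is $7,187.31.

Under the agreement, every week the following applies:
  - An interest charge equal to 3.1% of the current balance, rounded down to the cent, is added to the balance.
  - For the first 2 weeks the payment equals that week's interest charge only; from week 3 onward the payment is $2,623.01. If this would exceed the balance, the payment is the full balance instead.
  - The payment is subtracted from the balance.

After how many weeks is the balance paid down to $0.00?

# | Opening | Interest | Payment | End bal
1 | $7,187.31 | $222.80 | $222.80 | $7,187.31
2 | $7,187.31 | $222.80 | $222.80 | $7,187.31
3 | $7,187.31 | $222.80 | $2,623.01 | $4,787.10
4 | $4,787.10 | $148.40 | $2,623.01 | $2,312.49
5 | $2,312.49 | $71.68 | $2,384.17 | $0.00
Balance reaches $0.00 in week 5.

5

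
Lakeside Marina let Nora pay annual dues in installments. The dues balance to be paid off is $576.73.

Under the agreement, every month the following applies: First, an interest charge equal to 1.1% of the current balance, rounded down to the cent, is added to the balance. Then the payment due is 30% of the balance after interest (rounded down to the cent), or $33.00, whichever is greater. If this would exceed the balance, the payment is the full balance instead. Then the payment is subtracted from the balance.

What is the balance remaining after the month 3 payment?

$204.42

Month 1: $576.73 +$6.34 interest = $583.07; pay $174.92 → $408.15
Month 2: $408.15 +$4.48 interest = $412.63; pay $123.78 → $288.85
Month 3: $288.85 +$3.17 interest = $292.02; pay $87.60 → $204.42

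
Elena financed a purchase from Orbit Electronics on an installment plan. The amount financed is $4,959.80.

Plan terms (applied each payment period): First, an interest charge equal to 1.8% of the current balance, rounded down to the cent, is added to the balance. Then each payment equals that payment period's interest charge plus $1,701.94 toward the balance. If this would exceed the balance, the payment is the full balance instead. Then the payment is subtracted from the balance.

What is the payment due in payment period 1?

Payment period 1: opening $4,959.80; interest $89.27 → $5,049.07; payment $1,791.21; balance $3,257.86

$1,791.21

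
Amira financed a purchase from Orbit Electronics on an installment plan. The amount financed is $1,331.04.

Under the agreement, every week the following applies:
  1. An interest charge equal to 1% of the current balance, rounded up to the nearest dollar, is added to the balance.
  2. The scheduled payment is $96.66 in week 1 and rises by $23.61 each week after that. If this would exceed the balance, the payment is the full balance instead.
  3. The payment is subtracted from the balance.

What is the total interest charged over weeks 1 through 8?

Week 1: $1,331.04 +$14.00 interest = $1,345.04; pay $96.66 → $1,248.38
Week 2: $1,248.38 +$13.00 interest = $1,261.38; pay $120.27 → $1,141.11
Week 3: $1,141.11 +$12.00 interest = $1,153.11; pay $143.88 → $1,009.23
Week 4: $1,009.23 +$11.00 interest = $1,020.23; pay $167.49 → $852.74
Week 5: $852.74 +$9.00 interest = $861.74; pay $191.10 → $670.64
Week 6: $670.64 +$7.00 interest = $677.64; pay $214.71 → $462.93
Week 7: $462.93 +$5.00 interest = $467.93; pay $238.32 → $229.61
Week 8: $229.61 +$3.00 interest = $232.61; pay $232.61 → $0.00
Total interest: $14.00 + $13.00 + $12.00 + $11.00 + $9.00 + $7.00 + $5.00 + $3.00 = $74.00

$74.00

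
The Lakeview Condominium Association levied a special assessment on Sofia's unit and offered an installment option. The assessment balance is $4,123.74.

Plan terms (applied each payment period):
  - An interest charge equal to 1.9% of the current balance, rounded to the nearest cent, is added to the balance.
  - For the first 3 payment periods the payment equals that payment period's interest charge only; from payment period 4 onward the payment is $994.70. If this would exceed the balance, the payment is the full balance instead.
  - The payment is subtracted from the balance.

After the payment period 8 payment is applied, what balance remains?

Payment period 1: $4,123.74 +$78.35 interest = $4,202.09; pay $78.35 → $4,123.74
Payment period 2: $4,123.74 +$78.35 interest = $4,202.09; pay $78.35 → $4,123.74
Payment period 3: $4,123.74 +$78.35 interest = $4,202.09; pay $78.35 → $4,123.74
Payment period 4: $4,123.74 +$78.35 interest = $4,202.09; pay $994.70 → $3,207.39
Payment period 5: $3,207.39 +$60.94 interest = $3,268.33; pay $994.70 → $2,273.63
Payment period 6: $2,273.63 +$43.20 interest = $2,316.83; pay $994.70 → $1,322.13
Payment period 7: $1,322.13 +$25.12 interest = $1,347.25; pay $994.70 → $352.55
Payment period 8: $352.55 +$6.70 interest = $359.25; pay $359.25 → $0.00

$0.00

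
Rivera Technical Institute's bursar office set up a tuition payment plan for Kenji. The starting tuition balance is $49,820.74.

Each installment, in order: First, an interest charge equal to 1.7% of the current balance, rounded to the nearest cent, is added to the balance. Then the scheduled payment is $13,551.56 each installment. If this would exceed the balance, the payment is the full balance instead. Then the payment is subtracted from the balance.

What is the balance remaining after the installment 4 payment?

Installment 1: opening $49,820.74; interest $846.95 → $50,667.69; payment $13,551.56; balance $37,116.13
Installment 2: opening $37,116.13; interest $630.97 → $37,747.10; payment $13,551.56; balance $24,195.54
Installment 3: opening $24,195.54; interest $411.32 → $24,606.86; payment $13,551.56; balance $11,055.30
Installment 4: opening $11,055.30; interest $187.94 → $11,243.24; payment $11,243.24; balance $0.00

$0.00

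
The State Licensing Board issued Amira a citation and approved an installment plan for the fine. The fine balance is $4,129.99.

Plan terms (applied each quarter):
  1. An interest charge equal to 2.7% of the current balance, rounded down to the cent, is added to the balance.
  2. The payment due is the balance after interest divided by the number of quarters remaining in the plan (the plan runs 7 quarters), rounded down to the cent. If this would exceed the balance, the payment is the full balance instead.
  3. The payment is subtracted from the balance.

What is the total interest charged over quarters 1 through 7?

Quarter 1: opening $4,129.99; interest $111.50 → $4,241.49; payment $605.92; balance $3,635.57
Quarter 2: opening $3,635.57; interest $98.16 → $3,733.73; payment $622.28; balance $3,111.45
Quarter 3: opening $3,111.45; interest $84.00 → $3,195.45; payment $639.09; balance $2,556.36
Quarter 4: opening $2,556.36; interest $69.02 → $2,625.38; payment $656.34; balance $1,969.04
Quarter 5: opening $1,969.04; interest $53.16 → $2,022.20; payment $674.06; balance $1,348.14
Quarter 6: opening $1,348.14; interest $36.39 → $1,384.53; payment $692.26; balance $692.27
Quarter 7: opening $692.27; interest $18.69 → $710.96; payment $710.96; balance $0.00
Total interest: $111.50 + $98.16 + $84.00 + $69.02 + $53.16 + $36.39 + $18.69 = $470.92

$470.92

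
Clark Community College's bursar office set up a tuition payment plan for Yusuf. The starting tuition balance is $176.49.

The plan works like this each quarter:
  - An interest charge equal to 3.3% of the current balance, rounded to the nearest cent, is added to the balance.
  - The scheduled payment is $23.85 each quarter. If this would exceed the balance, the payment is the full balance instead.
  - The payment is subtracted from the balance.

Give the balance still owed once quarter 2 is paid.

Quarter 1: opening $176.49; interest $5.82 → $182.31; payment $23.85; balance $158.46
Quarter 2: opening $158.46; interest $5.23 → $163.69; payment $23.85; balance $139.84

$139.84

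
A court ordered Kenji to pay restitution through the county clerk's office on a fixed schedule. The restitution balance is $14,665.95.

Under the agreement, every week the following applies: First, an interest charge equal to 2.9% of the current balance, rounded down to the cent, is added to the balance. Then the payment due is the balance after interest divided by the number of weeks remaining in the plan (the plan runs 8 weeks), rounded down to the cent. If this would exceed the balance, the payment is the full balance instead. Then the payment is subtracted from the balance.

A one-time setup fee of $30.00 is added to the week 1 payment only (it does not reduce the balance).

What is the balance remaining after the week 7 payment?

$2,239.38

Week 1: $14,665.95 +$425.31 interest = $15,091.26; pay $1,886.40 (+ $30.00 fee) → $13,204.86
Week 2: $13,204.86 +$382.94 interest = $13,587.80; pay $1,941.11 → $11,646.69
Week 3: $11,646.69 +$337.75 interest = $11,984.44; pay $1,997.40 → $9,987.04
Week 4: $9,987.04 +$289.62 interest = $10,276.66; pay $2,055.33 → $8,221.33
Week 5: $8,221.33 +$238.41 interest = $8,459.74; pay $2,114.93 → $6,344.81
Week 6: $6,344.81 +$183.99 interest = $6,528.80; pay $2,176.26 → $4,352.54
Week 7: $4,352.54 +$126.22 interest = $4,478.76; pay $2,239.38 → $2,239.38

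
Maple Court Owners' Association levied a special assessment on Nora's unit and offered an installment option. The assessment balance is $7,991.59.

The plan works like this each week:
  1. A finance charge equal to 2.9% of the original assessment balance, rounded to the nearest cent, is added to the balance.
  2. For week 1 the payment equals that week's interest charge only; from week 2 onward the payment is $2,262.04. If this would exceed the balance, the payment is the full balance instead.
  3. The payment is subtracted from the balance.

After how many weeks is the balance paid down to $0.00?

# | Opening | Interest | Payment | End bal
1 | $7,991.59 | $231.76 | $231.76 | $7,991.59
2 | $7,991.59 | $231.76 | $2,262.04 | $5,961.31
3 | $5,961.31 | $231.76 | $2,262.04 | $3,931.03
4 | $3,931.03 | $231.76 | $2,262.04 | $1,900.75
5 | $1,900.75 | $231.76 | $2,132.51 | $0.00
Balance reaches $0.00 in week 5.

5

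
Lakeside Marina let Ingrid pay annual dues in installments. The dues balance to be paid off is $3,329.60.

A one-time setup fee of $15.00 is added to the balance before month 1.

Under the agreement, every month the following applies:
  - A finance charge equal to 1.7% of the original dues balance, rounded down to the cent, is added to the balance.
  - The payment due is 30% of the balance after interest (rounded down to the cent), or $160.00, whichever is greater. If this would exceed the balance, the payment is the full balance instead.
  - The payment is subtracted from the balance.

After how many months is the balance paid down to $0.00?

Month 1: opening $3,344.60; interest $56.60 → $3,401.20; payment $1,020.36; balance $2,380.84
Month 2: opening $2,380.84; interest $56.60 → $2,437.44; payment $731.23; balance $1,706.21
Month 3: opening $1,706.21; interest $56.60 → $1,762.81; payment $528.84; balance $1,233.97
Month 4: opening $1,233.97; interest $56.60 → $1,290.57; payment $387.17; balance $903.40
Month 5: opening $903.40; interest $56.60 → $960.00; payment $288.00; balance $672.00
Month 6: opening $672.00; interest $56.60 → $728.60; payment $218.58; balance $510.02
Month 7: opening $510.02; interest $56.60 → $566.62; payment $169.98; balance $396.64
Month 8: opening $396.64; interest $56.60 → $453.24; payment $160.00; balance $293.24
Month 9: opening $293.24; interest $56.60 → $349.84; payment $160.00; balance $189.84
Month 10: opening $189.84; interest $56.60 → $246.44; payment $160.00; balance $86.44
Month 11: opening $86.44; interest $56.60 → $143.04; payment $143.04; balance $0.00
Balance reaches $0.00 in month 11.

11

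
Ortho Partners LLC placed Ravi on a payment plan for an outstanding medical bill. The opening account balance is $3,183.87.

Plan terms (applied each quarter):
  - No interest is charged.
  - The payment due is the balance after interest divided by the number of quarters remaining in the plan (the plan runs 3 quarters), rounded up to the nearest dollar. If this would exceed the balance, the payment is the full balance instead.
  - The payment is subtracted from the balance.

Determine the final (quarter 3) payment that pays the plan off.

$1,060.87

# | Opening | Payment | End bal
1 | $3,183.87 | $1,062.00 | $2,121.87
2 | $2,121.87 | $1,061.00 | $1,060.87
3 | $1,060.87 | $1,060.87 | $0.00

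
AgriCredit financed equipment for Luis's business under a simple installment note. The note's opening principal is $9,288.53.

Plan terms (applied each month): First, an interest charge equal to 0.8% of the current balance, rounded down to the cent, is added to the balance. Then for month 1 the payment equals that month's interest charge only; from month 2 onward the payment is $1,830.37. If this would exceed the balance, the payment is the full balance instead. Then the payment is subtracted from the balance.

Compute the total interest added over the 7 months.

# | Opening | Interest | Payment | End bal
1 | $9,288.53 | $74.30 | $74.30 | $9,288.53
2 | $9,288.53 | $74.30 | $1,830.37 | $7,532.46
3 | $7,532.46 | $60.25 | $1,830.37 | $5,762.34
4 | $5,762.34 | $46.09 | $1,830.37 | $3,978.06
5 | $3,978.06 | $31.82 | $1,830.37 | $2,179.51
6 | $2,179.51 | $17.43 | $1,830.37 | $366.57
7 | $366.57 | $2.93 | $369.50 | $0.00
Total interest: $74.30 + $74.30 + $60.25 + $46.09 + $31.82 + $17.43 + $2.93 = $307.12

$307.12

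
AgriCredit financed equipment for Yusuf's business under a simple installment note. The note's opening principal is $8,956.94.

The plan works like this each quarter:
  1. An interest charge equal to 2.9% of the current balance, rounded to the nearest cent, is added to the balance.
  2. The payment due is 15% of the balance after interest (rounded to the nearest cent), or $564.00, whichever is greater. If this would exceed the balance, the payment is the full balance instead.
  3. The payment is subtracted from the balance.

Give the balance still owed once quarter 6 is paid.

Quarter 1: $8,956.94 +$259.75 interest = $9,216.69; pay $1,382.50 → $7,834.19
Quarter 2: $7,834.19 +$227.19 interest = $8,061.38; pay $1,209.21 → $6,852.17
Quarter 3: $6,852.17 +$198.71 interest = $7,050.88; pay $1,057.63 → $5,993.25
Quarter 4: $5,993.25 +$173.80 interest = $6,167.05; pay $925.06 → $5,241.99
Quarter 5: $5,241.99 +$152.02 interest = $5,394.01; pay $809.10 → $4,584.91
Quarter 6: $4,584.91 +$132.96 interest = $4,717.87; pay $707.68 → $4,010.19

$4,010.19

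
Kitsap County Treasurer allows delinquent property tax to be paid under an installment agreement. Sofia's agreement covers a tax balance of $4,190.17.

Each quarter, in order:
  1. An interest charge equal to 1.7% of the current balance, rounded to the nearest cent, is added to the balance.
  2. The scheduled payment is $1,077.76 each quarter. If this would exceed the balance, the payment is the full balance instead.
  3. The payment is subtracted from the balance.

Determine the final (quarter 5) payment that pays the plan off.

# | Opening | Interest | Payment | End bal
1 | $4,190.17 | $71.23 | $1,077.76 | $3,183.64
2 | $3,183.64 | $54.12 | $1,077.76 | $2,160.00
3 | $2,160.00 | $36.72 | $1,077.76 | $1,118.96
4 | $1,118.96 | $19.02 | $1,077.76 | $60.22
5 | $60.22 | $1.02 | $61.24 | $0.00

$61.24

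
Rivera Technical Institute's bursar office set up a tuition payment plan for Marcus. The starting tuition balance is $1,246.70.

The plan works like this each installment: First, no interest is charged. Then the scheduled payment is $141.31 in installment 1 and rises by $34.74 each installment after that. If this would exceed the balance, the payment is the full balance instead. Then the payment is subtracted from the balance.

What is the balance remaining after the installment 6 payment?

$0.00

Installment 1: $1,246.70 − $141.31 → $1,105.39
Installment 2: $1,105.39 − $176.05 → $929.34
Installment 3: $929.34 − $210.79 → $718.55
Installment 4: $718.55 − $245.53 → $473.02
Installment 5: $473.02 − $280.27 → $192.75
Installment 6: $192.75 − $192.75 → $0.00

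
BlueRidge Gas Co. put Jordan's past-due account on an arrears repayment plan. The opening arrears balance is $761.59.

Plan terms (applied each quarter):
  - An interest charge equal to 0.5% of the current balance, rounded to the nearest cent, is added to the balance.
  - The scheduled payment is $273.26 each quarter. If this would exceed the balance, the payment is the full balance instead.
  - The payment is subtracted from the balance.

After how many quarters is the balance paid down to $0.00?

3

Quarter 1: opening $761.59; interest $3.81 → $765.40; payment $273.26; balance $492.14
Quarter 2: opening $492.14; interest $2.46 → $494.60; payment $273.26; balance $221.34
Quarter 3: opening $221.34; interest $1.11 → $222.45; payment $222.45; balance $0.00
Balance reaches $0.00 in quarter 3.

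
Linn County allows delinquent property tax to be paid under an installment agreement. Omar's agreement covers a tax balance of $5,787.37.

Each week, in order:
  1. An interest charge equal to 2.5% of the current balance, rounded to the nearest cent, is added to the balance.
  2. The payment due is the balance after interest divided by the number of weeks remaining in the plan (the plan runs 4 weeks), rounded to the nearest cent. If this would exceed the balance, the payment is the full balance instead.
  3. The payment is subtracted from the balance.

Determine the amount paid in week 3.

$1,558.09

Week 1: opening $5,787.37; interest $144.68 → $5,932.05; payment $1,483.01; balance $4,449.04
Week 2: opening $4,449.04; interest $111.23 → $4,560.27; payment $1,520.09; balance $3,040.18
Week 3: opening $3,040.18; interest $76.00 → $3,116.18; payment $1,558.09; balance $1,558.09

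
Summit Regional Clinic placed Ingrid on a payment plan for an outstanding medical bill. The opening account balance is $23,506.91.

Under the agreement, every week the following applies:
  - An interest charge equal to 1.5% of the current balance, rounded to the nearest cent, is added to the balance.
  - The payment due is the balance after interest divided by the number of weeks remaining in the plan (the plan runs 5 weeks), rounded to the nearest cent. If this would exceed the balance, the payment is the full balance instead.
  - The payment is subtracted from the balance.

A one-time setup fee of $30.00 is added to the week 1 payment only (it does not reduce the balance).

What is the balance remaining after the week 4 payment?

Week 1: opening $23,506.91; interest $352.60 → $23,859.51; payment $4,771.90 (+ $30.00 fee); balance $19,087.61
Week 2: opening $19,087.61; interest $286.31 → $19,373.92; payment $4,843.48; balance $14,530.44
Week 3: opening $14,530.44; interest $217.96 → $14,748.40; payment $4,916.13; balance $9,832.27
Week 4: opening $9,832.27; interest $147.48 → $9,979.75; payment $4,989.88; balance $4,989.87

$4,989.87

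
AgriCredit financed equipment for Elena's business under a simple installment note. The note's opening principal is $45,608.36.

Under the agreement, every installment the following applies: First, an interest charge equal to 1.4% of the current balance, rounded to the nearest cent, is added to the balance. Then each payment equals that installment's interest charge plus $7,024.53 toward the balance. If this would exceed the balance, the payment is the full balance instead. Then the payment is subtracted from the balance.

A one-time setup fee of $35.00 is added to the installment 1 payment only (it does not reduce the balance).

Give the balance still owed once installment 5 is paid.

Installment 1: $45,608.36 +$638.52 interest = $46,246.88; pay $7,663.05 (+ $35.00 fee) → $38,583.83
Installment 2: $38,583.83 +$540.17 interest = $39,124.00; pay $7,564.70 → $31,559.30
Installment 3: $31,559.30 +$441.83 interest = $32,001.13; pay $7,466.36 → $24,534.77
Installment 4: $24,534.77 +$343.49 interest = $24,878.26; pay $7,368.02 → $17,510.24
Installment 5: $17,510.24 +$245.14 interest = $17,755.38; pay $7,269.67 → $10,485.71

$10,485.71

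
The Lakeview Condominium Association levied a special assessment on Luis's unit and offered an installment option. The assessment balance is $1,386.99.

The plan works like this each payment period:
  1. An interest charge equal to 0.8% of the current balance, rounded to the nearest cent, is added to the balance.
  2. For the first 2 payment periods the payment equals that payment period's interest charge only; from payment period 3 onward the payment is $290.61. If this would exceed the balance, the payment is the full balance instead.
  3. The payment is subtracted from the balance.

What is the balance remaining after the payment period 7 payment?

Payment period 1: $1,386.99 +$11.10 interest = $1,398.09; pay $11.10 → $1,386.99
Payment period 2: $1,386.99 +$11.10 interest = $1,398.09; pay $11.10 → $1,386.99
Payment period 3: $1,386.99 +$11.10 interest = $1,398.09; pay $290.61 → $1,107.48
Payment period 4: $1,107.48 +$8.86 interest = $1,116.34; pay $290.61 → $825.73
Payment period 5: $825.73 +$6.61 interest = $832.34; pay $290.61 → $541.73
Payment period 6: $541.73 +$4.33 interest = $546.06; pay $290.61 → $255.45
Payment period 7: $255.45 +$2.04 interest = $257.49; pay $257.49 → $0.00

$0.00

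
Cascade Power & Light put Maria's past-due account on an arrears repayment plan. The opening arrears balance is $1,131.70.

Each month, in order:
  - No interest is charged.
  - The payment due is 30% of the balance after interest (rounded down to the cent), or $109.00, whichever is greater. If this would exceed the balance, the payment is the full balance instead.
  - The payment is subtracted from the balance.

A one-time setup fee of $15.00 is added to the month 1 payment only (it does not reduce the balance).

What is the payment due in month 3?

$166.36

Month 1: opening $1,131.70; payment $339.51 (+ $15.00 fee); balance $792.19
Month 2: opening $792.19; payment $237.65; balance $554.54
Month 3: opening $554.54; payment $166.36; balance $388.18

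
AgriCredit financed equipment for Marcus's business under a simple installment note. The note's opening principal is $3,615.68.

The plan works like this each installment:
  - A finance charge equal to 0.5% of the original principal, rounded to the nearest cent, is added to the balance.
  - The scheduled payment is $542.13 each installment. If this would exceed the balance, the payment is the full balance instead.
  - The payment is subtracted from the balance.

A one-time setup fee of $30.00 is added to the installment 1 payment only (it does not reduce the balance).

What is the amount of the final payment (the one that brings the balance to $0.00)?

$489.46

Installment 1: $3,615.68 +$18.08 interest = $3,633.76; pay $542.13 (+ $30.00 fee) → $3,091.63
Installment 2: $3,091.63 +$18.08 interest = $3,109.71; pay $542.13 → $2,567.58
Installment 3: $2,567.58 +$18.08 interest = $2,585.66; pay $542.13 → $2,043.53
Installment 4: $2,043.53 +$18.08 interest = $2,061.61; pay $542.13 → $1,519.48
Installment 5: $1,519.48 +$18.08 interest = $1,537.56; pay $542.13 → $995.43
Installment 6: $995.43 +$18.08 interest = $1,013.51; pay $542.13 → $471.38
Installment 7: $471.38 +$18.08 interest = $489.46; pay $489.46 → $0.00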